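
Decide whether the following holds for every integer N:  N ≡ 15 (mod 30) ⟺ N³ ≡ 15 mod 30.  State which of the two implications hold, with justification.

Forward direction. Suppose N ≡ 15 (mod 30). Write N = 30j + 15. Then (30j + 15)³ = 27000j³ + 40500j² + 20250j + 3375 = 30(900j³ + 1350j² + 675j + 112) + 15, so N³ ≡ 15 (mod 30).

Converse. Suppose N³ ≡ 15 (mod 30). The only residue r in {0, …, 29} with r³ ≡ 15 (mod 30) is r = 15, so N ≡ 15 (mod 30).

Equivalent; both directions hold.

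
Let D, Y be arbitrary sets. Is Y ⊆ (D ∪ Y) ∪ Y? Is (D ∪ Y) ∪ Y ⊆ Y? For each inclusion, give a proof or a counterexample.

Reverse inclusion. This inclusion fails. Take D = {1}, Y = ∅; then 1 ∈ (D ∪ Y) ∪ Y but 1 ∉ Y.

Forward inclusion. Let x ∈ Y. Then either x ∈ Y and x ∉ D; or x ∈ D ∩ Y. In each case x ∈ (D ∪ Y) ∪ Y, so Y ⊆ (D ∪ Y) ∪ Y.

(⊆) holds; (⊇) fails.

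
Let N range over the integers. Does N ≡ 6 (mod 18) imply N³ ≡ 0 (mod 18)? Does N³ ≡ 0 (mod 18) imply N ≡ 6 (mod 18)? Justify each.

(⟹) Suppose N ≡ 6 (mod 18). Write N = 18j + 6. Then (18j + 6)³ = 5832j³ + 5832j² + 1944j + 216 = 18(324j³ + 324j² + 108j + 12) + 0, so N³ ≡ 0 (mod 18).

(⟸) This fails: take N = 0. Then 0³ = 0 ≡ 0 (mod 18), yet 0 ≡ 0 (mod 18), not 6.

Only the forward direction holds.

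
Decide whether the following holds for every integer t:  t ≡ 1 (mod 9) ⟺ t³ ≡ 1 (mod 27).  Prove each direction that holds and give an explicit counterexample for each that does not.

Forward direction. Suppose t ≡ 1 (mod 9). Working modulo 27, t ∈ {1, 10, 19}; for each such r, r³ ≡ 1 (mod 27).

Converse. The residues r modulo 27 with r³ ≡ 1 (mod 27) are exactly {1, 10, 19}, and each is ≡ 1 (mod 9).

Both directions hold; the statement is true.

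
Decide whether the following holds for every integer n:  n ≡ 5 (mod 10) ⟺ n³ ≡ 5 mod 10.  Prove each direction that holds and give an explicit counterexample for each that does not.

Equivalent; both directions hold.

[⇒] Suppose n ≡ 5 (mod 10). Write n = 10j + 5. Then (10j + 5)³ = 1000j³ + 1500j² + 750j + 125 = 10(100j³ + 150j² + 75j + 12) + 5, so n³ ≡ 5 (mod 10).

[⇐] For the converse, argue contrapositively. If n ≢ 5 (mod 10), then n is congruent to one of 0, 1, 2, 3, 4, 6, 7, 8, 9 modulo 10, and these give n³ ≡ 0, 1, 8, 7, 4, 6, 3, 2, 9 respectively — never 5.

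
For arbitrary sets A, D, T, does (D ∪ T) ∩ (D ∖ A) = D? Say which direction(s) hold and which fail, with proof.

Only the forward inclusion holds.

(⊆) Let x ∈ (D ∪ T) ∩ (D ∖ A). Then either x ∈ D and x ∉ A, T; or x ∈ D ∩ T and x ∉ A. In each case x ∈ D, so (D ∪ T) ∩ (D ∖ A) ⊆ D.

(⊇) This inclusion fails. Take A = {1}, D = {1}, T = ∅; then 1 ∈ D but 1 ∉ (D ∪ T) ∩ (D ∖ A).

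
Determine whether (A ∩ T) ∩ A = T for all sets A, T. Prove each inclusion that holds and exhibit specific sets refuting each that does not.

Forward inclusion. Let x ∈ (A ∩ T) ∩ A. Then x ∈ A ∩ T, from which x ∈ T.

Reverse inclusion. This inclusion fails. Take A = ∅, T = {1}; then 1 ∈ T but 1 ∉ (A ∩ T) ∩ A.

Only the forward inclusion holds.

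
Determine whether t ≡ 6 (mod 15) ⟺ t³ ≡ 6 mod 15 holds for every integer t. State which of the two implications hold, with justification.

Forward direction. Suppose t ≡ 6 (mod 15). Write t = 15j + 6. Then (15j + 6)³ = 3375j³ + 4050j² + 1620j + 216 = 15(225j³ + 270j² + 108j + 14) + 6, so t³ ≡ 6 (mod 15).

Converse. Suppose t³ ≡ 6 (mod 15). The only residue r in {0, …, 14} with r³ ≡ 6 (mod 15) is r = 6, so t ≡ 6 (mod 15).

Both implications hold.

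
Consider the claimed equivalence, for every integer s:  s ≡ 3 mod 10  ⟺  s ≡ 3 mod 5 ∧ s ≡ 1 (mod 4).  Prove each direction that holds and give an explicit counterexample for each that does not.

(→) This fails: s = 3 gives 3 ≡ 3 (mod 10) but 3 ≡ 3 (mod 4), so the conjunction on the right does not hold.

(←) Conversely, if s ≡ 3 (mod 5) and s ≡ 1 (mod 4), then by the Chinese remainder theorem s ≡ 13 (mod 20). Since 13 ≡ 3 (mod 10) and 10 ∣ 20, we get s ≡ 3 (mod 10).

The forward direction fails; the converse holds.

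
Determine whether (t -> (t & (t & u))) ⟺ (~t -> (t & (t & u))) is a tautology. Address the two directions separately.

(→) This fails. Under t = F, u = F, the left side is true but the right side is false.

(←) This fails. Under t = T, u = F, the left side is false but the right side is true.

(⇒) fails and (⇐) fails.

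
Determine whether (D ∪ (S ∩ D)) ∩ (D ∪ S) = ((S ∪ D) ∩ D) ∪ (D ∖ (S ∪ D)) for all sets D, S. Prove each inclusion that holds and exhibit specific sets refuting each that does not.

The two sets are equal.

Forward inclusion. Let x ∈ (D ∪ (S ∩ D)) ∩ (D ∪ S). Then either x ∈ D and x ∉ S; or x ∈ D ∩ S. In each case x ∈ ((S ∪ D) ∩ D) ∪ (D ∖ (S ∪ D)), so (D ∪ (S ∩ D)) ∩ (D ∪ S) ⊆ ((S ∪ D) ∩ D) ∪ (D ∖ (S ∪ D)).

Reverse inclusion. Let x ∈ ((S ∪ D) ∩ D) ∪ (D ∖ (S ∪ D)). Then either x ∈ D and x ∉ S; or x ∈ D ∩ S. In each case x ∈ (D ∪ (S ∩ D)) ∩ (D ∪ S), so ((S ∪ D) ∩ D) ∪ (D ∖ (S ∪ D)) ⊆ (D ∪ (S ∩ D)) ∩ (D ∪ S).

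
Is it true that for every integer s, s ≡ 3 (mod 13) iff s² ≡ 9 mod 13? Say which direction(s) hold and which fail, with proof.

[⇒] Suppose s ≡ 3 (mod 13). Write s = 13j + 3. Then (13j + 3)² = 169j² + 78j + 9 = 13(13j² + 6j) + 9, so s² ≡ 9 (mod 13).

[⇐] This fails: take s = 10. Then 10² = 100 ≡ 9 (mod 13), yet 10 ≡ 10 (mod 13), not 3.

(⇒) holds; (⇐) fails.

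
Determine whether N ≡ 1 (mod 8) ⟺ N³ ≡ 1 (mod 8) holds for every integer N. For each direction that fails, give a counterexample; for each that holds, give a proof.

[⇒] Suppose N ≡ 1 (mod 8). Write N = 8j + 1. Then (8j + 1)³ = 512j³ + 192j² + 24j + 1 = 8(64j³ + 24j² + 3j) + 1, so N³ ≡ 1 (mod 8).

[⇐] Conversely, suppose N³ ≡ 1 (mod 8). The only residue r in {0, …, 7} with r³ ≡ 1 (mod 8) is r = 1, so N ≡ 1 (mod 8).

The biconditional holds.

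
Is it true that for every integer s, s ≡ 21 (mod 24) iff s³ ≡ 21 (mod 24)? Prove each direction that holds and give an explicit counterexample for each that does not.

[⇒] Suppose s ≡ 21 (mod 24). Write s = 24j + 21. Then (24j + 21)³ = 13824j³ + 36288j² + 31752j + 9261 = 24(576j³ + 1512j² + 1323j + 385) + 21, so s³ ≡ 21 (mod 24).

[⇐] Conversely, suppose s³ ≡ 21 (mod 24). The only residue r in {0, …, 23} with r³ ≡ 21 (mod 24) is r = 21, so s ≡ 21 (mod 24).

Both directions hold.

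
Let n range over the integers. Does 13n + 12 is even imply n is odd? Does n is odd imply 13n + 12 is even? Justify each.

Both directions fail.

[⇒] This fails: n = 6 gives 13n + 12 = 90, which is even, but 6 is even, not odd.

[⇐] This also fails: n = 7 is odd, but 13n + 12 = 103 is odd, not even.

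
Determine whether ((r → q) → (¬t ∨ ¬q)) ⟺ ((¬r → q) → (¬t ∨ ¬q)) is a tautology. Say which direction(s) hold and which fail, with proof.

Converse. Assume the antecedent. If t is true, the antecedent forces (t = T, q = F, r = F) or (t = T, q = F, r = T), and (r → q) → (¬t ∨ ¬q) holds there. If t is false, (r → q) → (¬t ∨ ¬q) reduces to true regardless of the other variables. Either way (r → q) → (¬t ∨ ¬q) holds.

Forward direction. Assume the antecedent. If t is true, the antecedent forces (t = T, q = F, r = F) or (t = T, q = F, r = T), and (¬r → q) → (¬t ∨ ¬q) holds there. If t is false, (¬r → q) → (¬t ∨ ¬q) reduces to true regardless of the other variables. Either way (¬r → q) → (¬t ∨ ¬q) holds.

Both directions hold; the statement is true.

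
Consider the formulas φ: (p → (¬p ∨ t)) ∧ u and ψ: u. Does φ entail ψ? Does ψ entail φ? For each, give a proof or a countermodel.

Not equivalent: only (⇒) holds.

(⇒) Assume the antecedent. If p is true, the antecedent forces (p = T, t = T, u = T), and u holds there. If p is false, the antecedent forces (p = F, t = F, u = T) or (p = F, t = T, u = T), and u holds there. Either way u holds.

(⇐) This fails. Under p = T, t = F, u = T, the left side is false but the right side is true.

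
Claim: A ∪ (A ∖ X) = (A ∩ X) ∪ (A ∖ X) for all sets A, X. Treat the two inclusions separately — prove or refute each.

Forward inclusion. Let x ∈ A ∪ (A ∖ X). Then either x ∈ A and x ∉ X; or x ∈ A ∩ X. In each case x ∈ (A ∩ X) ∪ (A ∖ X), so A ∪ (A ∖ X) ⊆ (A ∩ X) ∪ (A ∖ X).

Reverse inclusion. Let x ∈ (A ∩ X) ∪ (A ∖ X). Then either x ∈ A and x ∉ X; or x ∈ A ∩ X. In each case x ∈ A ∪ (A ∖ X), so (A ∩ X) ∪ (A ∖ X) ⊆ A ∪ (A ∖ X).

The two sets are equal.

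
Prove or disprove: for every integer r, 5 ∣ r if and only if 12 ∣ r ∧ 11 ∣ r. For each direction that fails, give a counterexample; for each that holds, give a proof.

(→) This fails: take r = 5. Certainly 5 ∣ 5, but 12 ∤ 5.

(←) This fails: take r = 132. Both 12 ∣ 132 and 11 ∣ 132, yet 132 is not a multiple of 5 (since 132 = 26·5 + 2), so 5 ∤ 132.

Neither direction holds.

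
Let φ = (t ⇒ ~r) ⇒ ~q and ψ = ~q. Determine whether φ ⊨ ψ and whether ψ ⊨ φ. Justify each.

The forward direction fails; the converse holds.

(⟹) This fails. Under t = T, r = T, q = T, the left side is true but the right side is false.

(⟸) Assume the antecedent. If t is true, the antecedent forces (t = T, r = F, q = F) or (t = T, r = T, q = F), and (t ⇒ ~r) ⇒ ~q holds there. If t is false, the antecedent forces (t = F, r = F, q = F) or (t = F, r = T, q = F), and (t ⇒ ~r) ⇒ ~q holds there. Either way (t ⇒ ~r) ⇒ ~q holds.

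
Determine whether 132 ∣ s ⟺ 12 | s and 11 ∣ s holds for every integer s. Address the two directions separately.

Equivalent; both directions hold.

Forward direction. If 132 ∣ s, write s = 132q. Since 132 = 11·12, s = 12·(11q), so 12 ∣ s; and since 132 = 12·11, s = 11·(12q), so 11 ∣ s.

Converse. Suppose 12 ∣ s and 11 ∣ s. Any common multiple of 12 and 11 is a multiple of their lcm; here gcd(12, 11) = 1, so lcm(12, 11) = 12·11 = 132, so 132 ∣ s.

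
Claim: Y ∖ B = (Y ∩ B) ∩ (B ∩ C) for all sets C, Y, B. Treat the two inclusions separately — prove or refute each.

(⊆) fails and (⊇) fails.

(⊆) This inclusion fails. Take C = ∅, Y = {1}, B = ∅; then 1 ∈ Y ∖ B but 1 ∉ (Y ∩ B) ∩ (B ∩ C).

(⊇) This inclusion fails. Take C = {1}, Y = {1}, B = {1}; then 1 ∈ (Y ∩ B) ∩ (B ∩ C) but 1 ∉ Y ∖ B.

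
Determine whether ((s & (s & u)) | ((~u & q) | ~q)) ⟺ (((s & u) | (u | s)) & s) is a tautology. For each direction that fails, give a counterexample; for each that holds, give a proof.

(⇒) This fails. Under s = F, q = F, u = F, the left side is true but the right side is false.

(⇐) Assume the antecedent. If s is true, the consequent reduces to true regardless of the other variables. If s is false, the antecedent cannot hold. Either way the consequent holds.

Not equivalent: only (⇐) holds.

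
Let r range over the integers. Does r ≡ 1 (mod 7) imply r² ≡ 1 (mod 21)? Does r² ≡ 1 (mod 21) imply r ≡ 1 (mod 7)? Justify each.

Neither implication holds.

(→) This fails: take r = 15. Then 15 ≡ 1 (mod 7), but 15² = 225 ≡ 15 (mod 21), not 1.

(←) This fails: take r = 13. Then 13² = 169 ≡ 1 (mod 21), yet 13 ≡ 6 (mod 7), not 1.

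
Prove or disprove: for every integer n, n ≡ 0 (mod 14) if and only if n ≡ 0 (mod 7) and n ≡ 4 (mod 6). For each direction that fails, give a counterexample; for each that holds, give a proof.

(⇒) fails; (⇐) holds.

(←) If n ≡ 0 (mod 7) and n ≡ 4 (mod 6), then by the Chinese remainder theorem n ≡ 28 (mod 42). Since 28 ≡ 0 (mod 14) and 14 ∣ 42, we get n ≡ 0 (mod 14).

(→) This fails: n = 0 gives 0 ≡ 0 (mod 14) but 0 ≡ 0 (mod 6), so the conjunction on the right does not hold.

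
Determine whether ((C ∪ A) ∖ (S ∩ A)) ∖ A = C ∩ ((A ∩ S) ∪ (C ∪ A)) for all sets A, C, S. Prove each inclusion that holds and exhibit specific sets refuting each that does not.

Only the forward inclusion holds.

(⟸) This inclusion fails. Take A = {1}, C = {1}, S = ∅; then 1 ∈ C ∩ ((A ∩ S) ∪ (C ∪ A)) but 1 ∉ ((C ∪ A) ∖ (S ∩ A)) ∖ A.

(⟹) Let x ∈ ((C ∪ A) ∖ (S ∩ A)) ∖ A. Then either x ∈ C and x ∉ A, S; or x ∈ C ∩ S and x ∉ A. In each case x ∈ C ∩ ((A ∩ S) ∪ (C ∪ A)), so ((C ∪ A) ∖ (S ∩ A)) ∖ A ⊆ C ∩ ((A ∩ S) ∪ (C ∪ A)).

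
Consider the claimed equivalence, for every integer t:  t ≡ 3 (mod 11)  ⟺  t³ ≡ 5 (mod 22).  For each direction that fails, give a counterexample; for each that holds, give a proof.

Only the converse holds.

(⟹) This fails: take t = 14. Then 14 ≡ 3 (mod 11), but 14³ = 2744 ≡ 16 (mod 22), not 5.

(⟸) Conversely, the residues r modulo 22 with r³ ≡ 5 (mod 22) are exactly {3}, and each is ≡ 3 (mod 11).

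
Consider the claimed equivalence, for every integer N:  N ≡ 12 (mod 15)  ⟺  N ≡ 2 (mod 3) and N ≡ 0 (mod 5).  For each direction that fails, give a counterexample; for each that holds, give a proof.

Both directions fail.

(⟹) This fails: N = 12 gives 12 ≡ 12 (mod 15) but 12 ≡ 0 (mod 3), so the conjunction on the right does not hold.

(⟸) This fails: N = 5 satisfies both congruences on the right (5 ≡ 2 mod 3 and 5 ≡ 0 mod 5) yet 5 ≡ 5 (mod 15), not 12.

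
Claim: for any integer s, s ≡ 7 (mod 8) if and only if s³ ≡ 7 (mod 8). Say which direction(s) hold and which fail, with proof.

(→) Suppose s ≡ 7 (mod 8). Write s = 8j + 7. Then (8j + 7)³ = 512j³ + 1344j² + 1176j + 343 = 8(64j³ + 168j² + 147j + 42) + 7, so s³ ≡ 7 (mod 8).

(←) For the converse, argue contrapositively. If s ≢ 7 (mod 8), then s is congruent to one of 0, 1, 2, 3, 4, 5, 6 modulo 8, and these give s³ ≡ 0, 1, 0, 3, 0, 5, 0 respectively — never 7.

Both implications hold.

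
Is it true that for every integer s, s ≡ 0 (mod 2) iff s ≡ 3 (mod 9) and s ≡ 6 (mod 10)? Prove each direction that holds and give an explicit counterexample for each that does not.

Only the converse holds.

(⟹) This fails: s = 0 gives 0 ≡ 0 (mod 2) but 0 ≡ 0 (mod 9), so the conjunction on the right does not hold.

(⟸) Conversely, if s ≡ 3 (mod 9) and s ≡ 6 (mod 10), then by the Chinese remainder theorem s ≡ 66 (mod 90). Since 66 ≡ 0 (mod 2) and 2 ∣ 90, we get s ≡ 0 (mod 2).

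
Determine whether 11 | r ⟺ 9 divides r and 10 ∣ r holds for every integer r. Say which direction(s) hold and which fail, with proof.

Neither implication holds.

Forward direction. This fails: take r = 11. Certainly 11 ∣ 11, but 9 ∤ 11.

Converse. This fails: take r = 90. Both 9 ∣ 90 and 10 ∣ 90, yet 90 is not a multiple of 11 (since 90 = 8·11 + 2), so 11 ∤ 90.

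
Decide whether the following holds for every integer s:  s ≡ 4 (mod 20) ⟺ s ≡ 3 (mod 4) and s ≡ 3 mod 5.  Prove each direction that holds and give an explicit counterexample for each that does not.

(⟹) This fails: s = 4 gives 4 ≡ 4 (mod 20) but 4 ≡ 0 (mod 4), so the conjunction on the right does not hold.

(⟸) This fails: s = 3 satisfies both congruences on the right (3 ≡ 3 mod 4 and 3 ≡ 3 mod 5) yet 3 ≡ 3 (mod 20), not 4.

(⇒) fails and (⇐) fails.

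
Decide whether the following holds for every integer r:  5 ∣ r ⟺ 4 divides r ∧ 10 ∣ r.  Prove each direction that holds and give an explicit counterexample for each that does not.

(⟹) This fails: take r = 5. Certainly 5 ∣ 5, but 4 ∤ 5.

(⟸) Suppose 4 ∣ r and 10 ∣ r. Any common multiple of 4 and 10 is a multiple of their lcm; here lcm(4, 10) = 4·10/gcd(4, 10) = 40/2 = 20, so 20 ∣ r. Since 5 ∣ 20, it follows that 5 ∣ r.

Not equivalent: only (⇐) holds.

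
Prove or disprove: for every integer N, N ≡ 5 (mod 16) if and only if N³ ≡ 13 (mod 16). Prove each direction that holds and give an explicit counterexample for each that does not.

The biconditional holds.

(⟹) Suppose N ≡ 5 (mod 16). Write N = 16j + 5. Then (16j + 5)³ = 4096j³ + 3840j² + 1200j + 125 = 16(256j³ + 240j² + 75j + 7) + 13, so N³ ≡ 13 (mod 16).

(⟸) Conversely, suppose N³ ≡ 13 (mod 16). The only residue r in {0, …, 15} with r³ ≡ 13 (mod 16) is r = 5, so N ≡ 5 (mod 16).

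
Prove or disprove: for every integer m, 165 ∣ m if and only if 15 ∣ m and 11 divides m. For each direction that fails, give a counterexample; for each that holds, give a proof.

Both directions hold.

[⇒] If 165 ∣ m, write m = 165q. Since 165 = 11·15, m = 15·(11q), so 15 ∣ m; and since 165 = 15·11, m = 11·(15q), so 11 ∣ m.

[⇐] Suppose 15 ∣ m and 11 ∣ m. Any common multiple of 15 and 11 is a multiple of their lcm; here gcd(15, 11) = 1, so lcm(15, 11) = 15·11 = 165, so 165 ∣ m.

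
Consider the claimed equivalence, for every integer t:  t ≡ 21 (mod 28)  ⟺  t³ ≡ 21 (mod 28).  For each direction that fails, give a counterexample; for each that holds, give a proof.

Equivalent; both directions hold.

(⇒) Suppose t ≡ 21 (mod 28). Write t = 28j + 21. Then (28j + 21)³ = 21952j³ + 49392j² + 37044j + 9261 = 28(784j³ + 1764j² + 1323j + 330) + 21, so t³ ≡ 21 (mod 28).

(⇐) Conversely, suppose t³ ≡ 21 (mod 28). The only residue r in {0, …, 27} with r³ ≡ 21 (mod 28) is r = 21, so t ≡ 21 (mod 28).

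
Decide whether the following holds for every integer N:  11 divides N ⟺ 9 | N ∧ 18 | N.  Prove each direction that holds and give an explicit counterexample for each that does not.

(⟹) This fails: take N = 11. Certainly 11 ∣ 11, but 9 ∤ 11.

(⟸) This fails: take N = 18. Both 9 ∣ 18 and 18 ∣ 18, yet 18 is not a multiple of 11 (since 18 = 1·11 + 7), so 11 ∤ 18.

Neither implication holds.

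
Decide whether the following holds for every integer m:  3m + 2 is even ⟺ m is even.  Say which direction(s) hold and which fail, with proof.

Both implications hold.

(⇐) Suppose m is even; write m = 2j. Then 3m + 2 = 3·(2j) + 2 = 2·3j + 2, which is even.

(⇒) Suppose 3m + 2 is even. Since 3 is odd, 3m and m have the same parity, so 3m + 2 ≡ m + 2 (mod 2). As 2 is even, 3m + 2 is even exactly when m is even. Thus m is even.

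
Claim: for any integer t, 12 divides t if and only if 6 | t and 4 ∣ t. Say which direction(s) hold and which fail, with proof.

Equivalent; both directions hold.

(⟹) If 12 ∣ t, write t = 12q. Since 12 = 2·6, t = 6·(2q), so 6 ∣ t; and since 12 = 3·4, t = 4·(3q), so 4 ∣ t.

(⟸) Suppose 6 ∣ t and 4 ∣ t. Any common multiple of 6 and 4 is a multiple of their lcm; here lcm(6, 4) = 6·4/gcd(6, 4) = 24/2 = 12, so 12 ∣ t.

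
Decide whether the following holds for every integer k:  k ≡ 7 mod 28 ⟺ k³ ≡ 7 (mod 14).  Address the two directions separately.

[⇒] Suppose k ≡ 7 (mod 28). Then k³ ≡ 7³ = 343 (mod 28), and since 14 ∣ 28, also k³ ≡ 7 (mod 14).

[⇐] This fails: take k = 21. Then 21³ = 9261 ≡ 7 (mod 14), yet 21 ≡ 21 (mod 28), not 7.

Only the forward implication holds.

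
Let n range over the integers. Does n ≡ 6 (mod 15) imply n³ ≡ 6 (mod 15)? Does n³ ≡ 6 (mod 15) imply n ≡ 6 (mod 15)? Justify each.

(→) Suppose n ≡ 6 (mod 15). Write n = 15j + 6. Then (15j + 6)³ = 3375j³ + 4050j² + 1620j + 216 = 15(225j³ + 270j² + 108j + 14) + 6, so n³ ≡ 6 (mod 15).

(←) Conversely, suppose n³ ≡ 6 (mod 15). The only residue r in {0, …, 14} with r³ ≡ 6 (mod 15) is r = 6, so n ≡ 6 (mod 15).

Both directions hold.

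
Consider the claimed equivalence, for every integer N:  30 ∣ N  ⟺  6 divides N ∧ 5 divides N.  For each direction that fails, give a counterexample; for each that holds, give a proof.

(⟹) If 30 ∣ N, write N = 30q. Since 30 = 5·6, N = 6·(5q), so 6 ∣ N; and since 30 = 6·5, N = 5·(6q), so 5 ∣ N.

(⟸) Suppose 6 ∣ N and 5 ∣ N. Any common multiple of 6 and 5 is a multiple of their lcm; here gcd(6, 5) = 1, so lcm(6, 5) = 6·5 = 30, so 30 ∣ N.

Both directions hold; the statement is true.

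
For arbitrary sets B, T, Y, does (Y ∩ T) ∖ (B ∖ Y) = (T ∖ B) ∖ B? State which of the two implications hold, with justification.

Neither inclusion holds.

(⊆) This inclusion fails. Take B = {1}, T = {1}, Y = {1}; then 1 ∈ (Y ∩ T) ∖ (B ∖ Y) but 1 ∉ (T ∖ B) ∖ B.

(⊇) This inclusion fails. Take B = ∅, T = {1}, Y = ∅; then 1 ∈ (T ∖ B) ∖ B but 1 ∉ (Y ∩ T) ∖ (B ∖ Y).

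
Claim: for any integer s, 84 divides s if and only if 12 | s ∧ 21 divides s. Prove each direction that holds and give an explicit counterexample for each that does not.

(⇒) If 84 ∣ s, write s = 84q. Since 84 = 7·12, s = 12·(7q), so 12 ∣ s; and since 84 = 4·21, s = 21·(4q), so 21 ∣ s.

(⇐) Suppose 12 ∣ s and 21 ∣ s. Any common multiple of 12 and 21 is a multiple of their lcm; here lcm(12, 21) = 12·21/gcd(12, 21) = 252/3 = 84, so 84 ∣ s.

Both directions hold; the statement is true.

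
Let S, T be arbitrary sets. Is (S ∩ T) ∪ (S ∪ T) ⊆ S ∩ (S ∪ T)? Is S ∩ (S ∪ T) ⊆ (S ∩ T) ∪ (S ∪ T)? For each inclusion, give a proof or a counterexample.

(⟹) This inclusion fails. Take S = ∅, T = {1}; then 1 ∈ (S ∩ T) ∪ (S ∪ T) but 1 ∉ S ∩ (S ∪ T).

(⟸) Let x ∈ S ∩ (S ∪ T). Then either x ∈ S and x ∉ T; or x ∈ S ∩ T. In each case x ∈ (S ∩ T) ∪ (S ∪ T), so S ∩ (S ∪ T) ⊆ (S ∩ T) ∪ (S ∪ T).

The sets are not equal: only the reverse inclusion holds.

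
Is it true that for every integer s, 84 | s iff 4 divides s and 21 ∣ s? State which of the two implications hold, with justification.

(⇒) If 84 ∣ s, write s = 84q. Since 84 = 21·4, s = 4·(21q), so 4 ∣ s; and since 84 = 4·21, s = 21·(4q), so 21 ∣ s.

(⇐) Suppose 4 ∣ s and 21 ∣ s. Any common multiple of 4 and 21 is a multiple of their lcm; here gcd(4, 21) = 1, so lcm(4, 21) = 4·21 = 84, so 84 ∣ s.

Equivalent; both directions hold.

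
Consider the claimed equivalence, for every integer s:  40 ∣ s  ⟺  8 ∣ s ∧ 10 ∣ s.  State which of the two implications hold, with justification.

Both implications hold.

(⟸) Suppose 8 ∣ s and 10 ∣ s. Any common multiple of 8 and 10 is a multiple of their lcm; here lcm(8, 10) = 8·10/gcd(8, 10) = 80/2 = 40, so 40 ∣ s.

(⟹) If 40 ∣ s, write s = 40q. Since 40 = 5·8, s = 8·(5q), so 8 ∣ s; and since 40 = 4·10, s = 10·(4q), so 10 ∣ s.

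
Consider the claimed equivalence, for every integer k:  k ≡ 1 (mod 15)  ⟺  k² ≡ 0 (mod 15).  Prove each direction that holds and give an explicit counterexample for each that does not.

Neither direction holds.

(→) This fails: take k = 1. Then 1 ≡ 1 (mod 15), but 1² = 1 ≡ 1 (mod 15), not 0.

(←) This fails: take k = 0. Then 0² = 0 ≡ 0 (mod 15), yet 0 ≡ 0 (mod 15), not 1.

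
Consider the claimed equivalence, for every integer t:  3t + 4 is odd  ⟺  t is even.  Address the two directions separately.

(⟹) This fails: t = 7 gives 3t + 4 = 25, which is odd, but 7 is odd, not even.

(⟸) This also fails: t = 4 is even, but 3t + 4 = 16 is even, not odd.

Neither direction holds.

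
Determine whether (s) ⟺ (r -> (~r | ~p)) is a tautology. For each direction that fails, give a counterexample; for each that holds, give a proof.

(⇒) This fails. Under p = T, r = T, s = T, the left side is true but the right side is false.

(⇐) This fails. Under p = F, r = F, s = F, the left side is false but the right side is true.

(⇒) fails and (⇐) fails.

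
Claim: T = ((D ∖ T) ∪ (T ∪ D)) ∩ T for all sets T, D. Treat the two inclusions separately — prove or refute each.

Both inclusions hold; the sets are equal.

(⊆) Let x ∈ T. Then either x ∈ T and x ∉ D; or x ∈ T ∩ D. In each case x ∈ ((D ∖ T) ∪ (T ∪ D)) ∩ T, so T ⊆ ((D ∖ T) ∪ (T ∪ D)) ∩ T.

(⊇) Let x ∈ ((D ∖ T) ∪ (T ∪ D)) ∩ T. Then either x ∈ T and x ∉ D; or x ∈ T ∩ D. In each case x ∈ T, so ((D ∖ T) ∪ (T ∪ D)) ∩ T ⊆ T.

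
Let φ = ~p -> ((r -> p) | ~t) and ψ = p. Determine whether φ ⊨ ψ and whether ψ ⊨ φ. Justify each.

Converse. Assume the antecedent. If r is true, the antecedent forces (r = T, p = T, t = F) or (r = T, p = T, t = T), and ~p -> ((r -> p) | ~t) holds there. If r is false, ~p -> ((r -> p) | ~t) reduces to true regardless of the other variables. Either way ~p -> ((r -> p) | ~t) holds.

Forward direction. This fails. Under r = F, p = F, t = F, the left side is true but the right side is false.

Only the converse holds.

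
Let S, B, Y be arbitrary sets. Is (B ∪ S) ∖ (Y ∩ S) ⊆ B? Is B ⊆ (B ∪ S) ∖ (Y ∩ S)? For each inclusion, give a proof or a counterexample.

Neither inclusion holds.

(⊆) This inclusion fails. Take S = {1}, B = ∅, Y = ∅; then 1 ∈ (B ∪ S) ∖ (Y ∩ S) but 1 ∉ B.

(⊇) This inclusion fails. Take S = {1}, B = {1}, Y = {1}; then 1 ∈ B but 1 ∉ (B ∪ S) ∖ (Y ∩ S).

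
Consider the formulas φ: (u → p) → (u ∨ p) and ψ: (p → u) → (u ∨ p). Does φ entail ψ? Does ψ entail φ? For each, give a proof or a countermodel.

Both implications hold.

(⟹) Assume the antecedent. If p is true, (p → u) → (u ∨ p) reduces to true regardless of the other variables. If p is false, the antecedent forces (p = F, u = T), and (p → u) → (u ∨ p) holds there. Either way (p → u) → (u ∨ p) holds.

(⟸) Assume the antecedent. If p is true, (u → p) → (u ∨ p) reduces to true regardless of the other variables. If p is false, the antecedent forces (p = F, u = T), and (u → p) → (u ∨ p) holds there. Either way (u → p) → (u ∨ p) holds.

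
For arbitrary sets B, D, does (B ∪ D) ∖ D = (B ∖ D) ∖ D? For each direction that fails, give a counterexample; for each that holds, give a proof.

(⊇) Let x ∈ (B ∖ D) ∖ D. Then x ∈ B and x ∉ D, from which x ∈ (B ∪ D) ∖ D.

(⊆) Let x ∈ (B ∪ D) ∖ D. Then x ∈ B and x ∉ D, from which x ∈ (B ∖ D) ∖ D.

Both inclusions hold.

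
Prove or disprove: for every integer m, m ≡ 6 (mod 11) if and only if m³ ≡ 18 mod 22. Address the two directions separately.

(⟸) The residues r modulo 22 with r³ ≡ 18 (mod 22) are exactly {6}, and each is ≡ 6 (mod 11).

(⟹) This fails: take m = 17. Then 17 ≡ 6 (mod 11), but 17³ = 4913 ≡ 7 (mod 22), not 18.

The forward direction fails; the converse holds.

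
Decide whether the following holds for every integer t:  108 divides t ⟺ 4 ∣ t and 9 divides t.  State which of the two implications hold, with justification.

[⇐] This fails: take t = 36. Both 4 ∣ 36 and 9 ∣ 36, yet 36 is not a multiple of 108 (since 36 = 0·108 + 36), so 108 ∤ 36.

[⇒] If 108 ∣ t, write t = 108q. Since 108 = 27·4, t = 4·(27q), so 4 ∣ t; and since 108 = 12·9, t = 9·(12q), so 9 ∣ t.

Only the forward direction holds.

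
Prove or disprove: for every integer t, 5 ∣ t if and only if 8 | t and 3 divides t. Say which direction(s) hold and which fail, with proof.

Forward direction. This fails: take t = 5. Certainly 5 ∣ 5, but 8 ∤ 5.

Converse. This fails: take t = 24. Both 8 ∣ 24 and 3 ∣ 24, yet 24 is not a multiple of 5 (since 24 = 4·5 + 4), so 5 ∤ 24.

Neither implication holds.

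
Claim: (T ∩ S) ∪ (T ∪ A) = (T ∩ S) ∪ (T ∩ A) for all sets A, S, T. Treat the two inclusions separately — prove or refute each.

(⟹) This inclusion fails. Take A = {1}, S = ∅, T = ∅; then 1 ∈ (T ∩ S) ∪ (T ∪ A) but 1 ∉ (T ∩ S) ∪ (T ∩ A).

(⟸) Let x ∈ (T ∩ S) ∪ (T ∩ A). Then either x ∈ A ∩ T and x ∉ S; or x ∈ S ∩ T and x ∉ A; or x ∈ A ∩ S ∩ T. In each case x ∈ (T ∩ S) ∪ (T ∪ A), so (T ∩ S) ∪ (T ∩ A) ⊆ (T ∩ S) ∪ (T ∪ A).

Only the reverse inclusion holds.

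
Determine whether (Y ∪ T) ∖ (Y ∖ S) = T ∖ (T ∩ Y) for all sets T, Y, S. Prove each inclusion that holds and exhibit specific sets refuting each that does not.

Only the reverse inclusion holds.

(⟸) Let x ∈ T ∖ (T ∩ Y). Then either x ∈ T and x ∉ Y, S; or x ∈ T ∩ S and x ∉ Y. In each case x ∈ (Y ∪ T) ∖ (Y ∖ S), so T ∖ (T ∩ Y) ⊆ (Y ∪ T) ∖ (Y ∖ S).

(⟹) This inclusion fails. Take T = ∅, Y = {1}, S = {1}; then 1 ∈ (Y ∪ T) ∖ (Y ∖ S) but 1 ∉ T ∖ (T ∩ Y).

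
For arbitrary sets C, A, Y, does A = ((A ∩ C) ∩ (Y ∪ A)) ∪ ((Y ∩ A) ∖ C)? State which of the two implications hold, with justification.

Forward inclusion. This inclusion fails. Take C = ∅, A = {1}, Y = ∅; then 1 ∈ A but 1 ∉ ((A ∩ C) ∩ (Y ∪ A)) ∪ ((Y ∩ A) ∖ C).

Reverse inclusion. Let x ∈ ((A ∩ C) ∩ (Y ∪ A)) ∪ ((Y ∩ A) ∖ C). Then either x ∈ C ∩ A and x ∉ Y; or x ∈ A ∩ Y and x ∉ C; or x ∈ C ∩ A ∩ Y. In each case x ∈ A, so ((A ∩ C) ∩ (Y ∪ A)) ∪ ((Y ∩ A) ∖ C) ⊆ A.

The sets are not equal: only the reverse inclusion holds.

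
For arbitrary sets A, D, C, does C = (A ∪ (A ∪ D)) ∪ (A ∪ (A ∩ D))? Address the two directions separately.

Forward inclusion. This inclusion fails. Take A = ∅, D = ∅, C = {1}; then 1 ∈ C but 1 ∉ (A ∪ (A ∪ D)) ∪ (A ∪ (A ∩ D)).

Reverse inclusion. This inclusion fails. Take A = {1}, D = ∅, C = ∅; then 1 ∈ (A ∪ (A ∪ D)) ∪ (A ∪ (A ∩ D)) but 1 ∉ C.

Neither inclusion holds.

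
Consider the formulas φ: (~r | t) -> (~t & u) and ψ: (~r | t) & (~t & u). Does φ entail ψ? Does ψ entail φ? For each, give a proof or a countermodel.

Only the converse holds.

Forward direction. This fails. Under u = F, r = T, t = F, the left side is true but the right side is false.

Converse. Assume the antecedent. If u is true, the antecedent forces (u = T, r = F, t = F), and (~r | t) -> (~t & u) holds there. If u is false, the antecedent cannot hold. Either way (~r | t) -> (~t & u) holds.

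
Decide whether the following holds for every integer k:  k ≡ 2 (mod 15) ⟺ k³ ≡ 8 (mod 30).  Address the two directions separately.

(⇒) fails; (⇐) holds.

[⇐] The residues r modulo 30 with r³ ≡ 8 (mod 30) are exactly {2}, and each is ≡ 2 (mod 15).

[⇒] This fails: take k = 17. Then 17 ≡ 2 (mod 15), but 17³ = 4913 ≡ 23 (mod 30), not 8.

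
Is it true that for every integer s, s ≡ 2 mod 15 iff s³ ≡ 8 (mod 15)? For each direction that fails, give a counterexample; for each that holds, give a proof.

Equivalent; both directions hold.

Converse. Suppose s³ ≡ 8 (mod 15). The only residue r in {0, …, 14} with r³ ≡ 8 (mod 15) is r = 2, so s ≡ 2 (mod 15).

Forward direction. Suppose s ≡ 2 mod 15. Write s = 15j + 2. Then (15j + 2)³ = 3375j³ + 1350j² + 180j + 8 = 15(225j³ + 90j² + 12j) + 8, so s³ ≡ 8 (mod 15).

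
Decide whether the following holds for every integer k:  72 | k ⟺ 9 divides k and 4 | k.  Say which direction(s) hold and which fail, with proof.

(⇒) If 72 ∣ k, write k = 72q. Since 72 = 8·9, k = 9·(8q), so 9 ∣ k; and since 72 = 18·4, k = 4·(18q), so 4 ∣ k.

(⇐) This fails: take k = 36. Both 9 ∣ 36 and 4 ∣ 36, yet 36 is not a multiple of 72 (since 36 = 0·72 + 36), so 72 ∤ 36.

Only the forward implication holds.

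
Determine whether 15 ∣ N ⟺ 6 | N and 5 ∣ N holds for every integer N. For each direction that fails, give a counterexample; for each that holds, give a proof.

Forward direction. This fails: take N = 15. Certainly 15 ∣ 15, but 6 ∤ 15.

Converse. Suppose 6 ∣ N and 5 ∣ N. Any common multiple of 6 and 5 is a multiple of their lcm; here gcd(6, 5) = 1, so lcm(6, 5) = 6·5 = 30, so 30 ∣ N. Since 15 ∣ 30, it follows that 15 ∣ N.

Not equivalent: only (⇐) holds.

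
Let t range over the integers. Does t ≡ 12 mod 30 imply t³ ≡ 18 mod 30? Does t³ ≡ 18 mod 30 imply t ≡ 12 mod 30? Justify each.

(⟹) Suppose t ≡ 12 mod 30. Write t = 30j + 12. Then (30j + 12)³ = 27000j³ + 32400j² + 12960j + 1728 = 30(900j³ + 1080j² + 432j + 57) + 18, so t³ ≡ 18 (mod 30).

(⟸) Conversely, suppose t³ ≡ 18 (mod 30). The only residue r in {0, …, 29} with r³ ≡ 18 (mod 30) is r = 12, so t ≡ 12 (mod 30).

Equivalent; both directions hold.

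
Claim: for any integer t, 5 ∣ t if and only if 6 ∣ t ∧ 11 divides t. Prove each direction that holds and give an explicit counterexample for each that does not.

(⟹) This fails: take t = 5. Certainly 5 ∣ 5, but 6 ∤ 5.

(⟸) This fails: take t = 66. Both 6 ∣ 66 and 11 ∣ 66, yet 66 is not a multiple of 5 (since 66 = 13·5 + 1), so 5 ∤ 66.

Neither direction holds.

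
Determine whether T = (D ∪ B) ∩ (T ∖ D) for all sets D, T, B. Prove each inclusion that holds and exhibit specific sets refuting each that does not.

Only the reverse inclusion holds.

(⟸) Let x ∈ (D ∪ B) ∩ (T ∖ D). Then x ∈ T ∩ B and x ∉ D, from which x ∈ T.

(⟹) This inclusion fails. Take D = ∅, T = {1}, B = ∅; then 1 ∈ T but 1 ∉ (D ∪ B) ∩ (T ∖ D).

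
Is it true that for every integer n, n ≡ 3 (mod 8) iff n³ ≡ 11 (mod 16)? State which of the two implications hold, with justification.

The forward direction fails; the converse holds.

(⟸) The residues r modulo 16 with r³ ≡ 11 (mod 16) are exactly {3}, and each is ≡ 3 (mod 8).

(⟹) This fails: take n = 11. Then 11 ≡ 3 (mod 8), but 11³ = 1331 ≡ 3 (mod 16), not 11.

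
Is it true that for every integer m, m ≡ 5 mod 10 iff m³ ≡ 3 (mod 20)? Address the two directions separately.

Forward direction. This fails: take m = 5. Then 5 ≡ 5 (mod 10), but 5³ = 125 ≡ 5 (mod 20), not 3.

Converse. This fails: take m = 7. Then 7³ = 343 ≡ 3 (mod 20), yet 7 ≡ 7 (mod 10), not 5.

Neither implication holds.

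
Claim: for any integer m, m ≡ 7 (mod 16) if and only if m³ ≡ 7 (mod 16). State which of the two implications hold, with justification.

[⇒] Suppose m ≡ 7 (mod 16). Write m = 16j + 7. Then (16j + 7)³ = 4096j³ + 5376j² + 2352j + 343 = 16(256j³ + 336j² + 147j + 21) + 7, so m³ ≡ 7 (mod 16).

[⇐] Conversely, suppose m³ ≡ 7 (mod 16). The only residue r in {0, …, 15} with r³ ≡ 7 (mod 16) is r = 7, so m ≡ 7 (mod 16).

Both implications hold.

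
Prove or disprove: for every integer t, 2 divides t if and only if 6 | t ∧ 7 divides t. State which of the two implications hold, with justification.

Only the reverse direction holds.

Forward direction. This fails: take t = 2. Certainly 2 ∣ 2, but 6 ∤ 2.

Converse. Suppose 6 ∣ t and 7 ∣ t. Any common multiple of 6 and 7 is a multiple of their lcm; here gcd(6, 7) = 1, so lcm(6, 7) = 6·7 = 42, so 42 ∣ t. Since 2 ∣ 42, it follows that 2 ∣ t.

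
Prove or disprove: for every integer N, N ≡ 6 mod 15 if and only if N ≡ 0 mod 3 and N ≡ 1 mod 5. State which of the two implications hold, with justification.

Equivalent; both directions hold.

[⇒] Suppose N ≡ 6 (mod 15); write N = 15j + 6. Since 3 ∣ 15, reducing mod 3 gives N ≡ 6 ≡ 0 (mod 3); since 5 ∣ 15, reducing mod 5 gives N ≡ 6 ≡ 1 (mod 5).

[⇐] Conversely, if N ≡ 0 (mod 3) and N ≡ 1 (mod 5), then by the Chinese remainder theorem N ≡ 6 (mod 15). This is exactly N ≡ 6 (mod 15).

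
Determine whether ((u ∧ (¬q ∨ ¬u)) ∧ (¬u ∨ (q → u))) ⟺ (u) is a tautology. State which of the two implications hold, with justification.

(→) Assume the antecedent. If q is true, the antecedent cannot hold. If q is false, the antecedent forces (q = F, u = T), and u holds there. Either way u holds.

(←) This fails. Under q = T, u = T, the left side is false but the right side is true.

Only the forward implication holds.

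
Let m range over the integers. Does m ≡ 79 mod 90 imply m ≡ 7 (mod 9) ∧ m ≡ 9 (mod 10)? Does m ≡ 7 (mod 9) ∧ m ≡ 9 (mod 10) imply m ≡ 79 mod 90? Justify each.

Both implications hold.

(→) Suppose m ≡ 79 (mod 90); write m = 90j + 79. Since 9 ∣ 90, reducing mod 9 gives m ≡ 79 ≡ 7 (mod 9); since 10 ∣ 90, reducing mod 10 gives m ≡ 79 ≡ 9 (mod 10).

(←) Conversely, if m ≡ 7 (mod 9) and m ≡ 9 (mod 10), then by the Chinese remainder theorem m ≡ 79 (mod 90). This is exactly m ≡ 79 (mod 90).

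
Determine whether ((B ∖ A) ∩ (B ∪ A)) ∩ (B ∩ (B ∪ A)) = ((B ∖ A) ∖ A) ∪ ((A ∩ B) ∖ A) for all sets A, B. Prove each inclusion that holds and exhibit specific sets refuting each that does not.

Both inclusions hold; the sets are equal.

(⟸) Let x ∈ ((B ∖ A) ∖ A) ∪ ((A ∩ B) ∖ A). Then x ∈ B and x ∉ A, from which x ∈ ((B ∖ A) ∩ (B ∪ A)) ∩ (B ∩ (B ∪ A)).

(⟹) Let x ∈ ((B ∖ A) ∩ (B ∪ A)) ∩ (B ∩ (B ∪ A)). Then x ∈ B and x ∉ A, from which x ∈ ((B ∖ A) ∖ A) ∪ ((A ∩ B) ∖ A).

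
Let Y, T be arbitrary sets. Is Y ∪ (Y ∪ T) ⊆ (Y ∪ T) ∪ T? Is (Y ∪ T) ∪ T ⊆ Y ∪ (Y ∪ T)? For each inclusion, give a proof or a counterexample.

Both inclusions hold; the sets are equal.

(⊆) Let x ∈ Y ∪ (Y ∪ T). Then either x ∈ Y and x ∉ T; or x ∈ T and x ∉ Y; or x ∈ Y ∩ T. In each case x ∈ (Y ∪ T) ∪ T, so Y ∪ (Y ∪ T) ⊆ (Y ∪ T) ∪ T.

(⊇) Let x ∈ (Y ∪ T) ∪ T. Then either x ∈ Y and x ∉ T; or x ∈ T and x ∉ Y; or x ∈ Y ∩ T. In each case x ∈ Y ∪ (Y ∪ T), so (Y ∪ T) ∪ T ⊆ Y ∪ (Y ∪ T).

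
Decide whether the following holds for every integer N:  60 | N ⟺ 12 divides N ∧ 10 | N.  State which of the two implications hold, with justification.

The biconditional holds.

(⟹) If 60 ∣ N, write N = 60q. Since 60 = 5·12, N = 12·(5q), so 12 ∣ N; and since 60 = 6·10, N = 10·(6q), so 10 ∣ N.

(⟸) Suppose 12 ∣ N and 10 ∣ N. Any common multiple of 12 and 10 is a multiple of their lcm; here lcm(12, 10) = 12·10/gcd(12, 10) = 120/2 = 60, so 60 ∣ N.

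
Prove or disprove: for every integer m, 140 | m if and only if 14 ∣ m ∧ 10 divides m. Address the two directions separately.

(⟹) If 140 ∣ m, write m = 140q. Since 140 = 10·14, m = 14·(10q), so 14 ∣ m; and since 140 = 14·10, m = 10·(14q), so 10 ∣ m.

(⟸) This fails: take m = 70. Both 14 ∣ 70 and 10 ∣ 70, yet 70 is not a multiple of 140 (since 70 = 0·140 + 70), so 140 ∤ 70.

(⇒) holds; (⇐) fails.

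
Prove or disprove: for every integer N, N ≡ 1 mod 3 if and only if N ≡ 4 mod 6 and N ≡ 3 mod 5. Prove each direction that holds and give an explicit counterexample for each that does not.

Not equivalent: only (⇐) holds.

(⟹) This fails: N = 1 gives 1 ≡ 1 (mod 3) but 1 ≡ 1 (mod 6), so the conjunction on the right does not hold.

(⟸) Conversely, if N ≡ 4 (mod 6) and N ≡ 3 (mod 5), then by the Chinese remainder theorem N ≡ 28 (mod 30). Since 28 ≡ 1 (mod 3) and 3 ∣ 30, we get N ≡ 1 (mod 3).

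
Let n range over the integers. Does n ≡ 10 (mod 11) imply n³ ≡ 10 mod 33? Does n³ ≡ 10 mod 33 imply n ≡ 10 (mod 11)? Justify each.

Forward direction. This fails: take n = 21. Then 21 ≡ 10 (mod 11), but 21³ = 9261 ≡ 21 (mod 33), not 10.

Converse. The residues r modulo 33 with r³ ≡ 10 (mod 33) are exactly {10}, and each is ≡ 10 (mod 11).

(⇒) fails; (⇐) holds.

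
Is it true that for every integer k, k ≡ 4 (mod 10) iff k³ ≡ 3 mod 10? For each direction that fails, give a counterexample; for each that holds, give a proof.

(→) This fails: take k = 4. Then 4 ≡ 4 (mod 10), but 4³ = 64 ≡ 4 (mod 10), not 3.

(←) This fails: take k = 7. Then 7³ = 343 ≡ 3 (mod 10), yet 7 ≡ 7 (mod 10), not 4.

(⇒) fails and (⇐) fails.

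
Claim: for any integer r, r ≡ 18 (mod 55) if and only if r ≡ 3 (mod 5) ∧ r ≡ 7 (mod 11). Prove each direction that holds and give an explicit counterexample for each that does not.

Both implications hold.

Forward direction. Suppose r ≡ 18 (mod 55); write r = 55j + 18. Since 5 ∣ 55, reducing mod 5 gives r ≡ 18 ≡ 3 (mod 5); since 11 ∣ 55, reducing mod 11 gives r ≡ 18 ≡ 7 (mod 11).

Converse. If r ≡ 3 (mod 5) and r ≡ 7 (mod 11), then by the Chinese remainder theorem r ≡ 18 (mod 55). This is exactly r ≡ 18 (mod 55).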